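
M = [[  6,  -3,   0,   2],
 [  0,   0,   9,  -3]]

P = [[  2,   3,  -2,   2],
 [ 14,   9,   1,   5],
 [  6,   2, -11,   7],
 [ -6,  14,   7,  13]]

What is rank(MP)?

2

First compute MP:
[[-42,  19,  -1,  23],
 [ 72, -24, -120,  24]]
Now row reduce the product.
R2 ← R2 + (12/7)·R1: [0, 60/7, -852/7, 444/7]
2 nonzero rows, so rank(MP) = 2.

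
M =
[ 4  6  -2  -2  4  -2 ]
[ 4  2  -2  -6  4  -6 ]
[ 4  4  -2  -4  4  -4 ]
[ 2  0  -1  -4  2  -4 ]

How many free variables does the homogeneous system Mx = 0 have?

Row reduce to echelon form.
R2 ← R2 − R1: [0, -4, 0, -4, 0, -4]
R3 ← R3 − R1: [0, -2, 0, -2, 0, -2]
R4 ← R4 − (1/2)·R1: [0, -3, 0, -3, 0, -3]
R3 ← R3 − (1/2)·R2: [0, 0, 0, 0, 0, 0]
R4 ← R4 − (3/4)·R2: [0, 0, 0, 0, 0, 0]
2 nonzero rows, so rank(M) = 2.
M has 6 columns; by rank–nullity, nullity = 6 − 2 = 4.

4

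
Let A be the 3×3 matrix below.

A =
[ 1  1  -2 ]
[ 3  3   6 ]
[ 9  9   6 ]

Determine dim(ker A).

Row reduce to echelon form.
R2 ← R2 − (3)·R1: [0, 0, 12]
R3 ← R3 − (9)·R1: [0, 0, 24]
R3 ← R3 − (2)·R2: [0, 0, 0]
2 nonzero rows, so rank(A) = 2.
A has 3 columns; by rank–nullity, nullity = 3 − 2 = 1.

1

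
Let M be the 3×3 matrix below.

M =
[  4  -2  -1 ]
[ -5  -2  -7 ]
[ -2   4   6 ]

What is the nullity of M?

1

Row reduce to echelon form.
R2 ← R2 + (5/4)·R1: [0, -9/2, -33/4]
R3 ← R3 + (1/2)·R1: [0, 3, 11/2]
R3 ← R3 + (2/3)·R2: [0, 0, 0]
2 nonzero rows, so rank(M) = 2.
M has 3 columns; by rank–nullity, nullity = 3 − 2 = 1.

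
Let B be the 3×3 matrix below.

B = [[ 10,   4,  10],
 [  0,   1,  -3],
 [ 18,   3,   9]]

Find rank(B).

3

Row reduce to echelon form.
R3 ← R3 − (9/5)·R1: [0, -21/5, -9]
R3 ← R3 + (21/5)·R2: [0, 0, -108/5]
Echelon form has 3 nonzero rows, so rank(B) = 3.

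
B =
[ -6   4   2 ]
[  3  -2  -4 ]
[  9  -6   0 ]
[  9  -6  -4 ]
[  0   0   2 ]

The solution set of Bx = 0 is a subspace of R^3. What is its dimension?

1

Row reduce to echelon form.
R2 ← R2 + (1/2)·R1: [0, 0, -3]
R3 ← R3 + (3/2)·R1: [0, 0, 3]
R4 ← R4 + (3/2)·R1: [0, 0, -1]
R3 ← R3 + R2: [0, 0, 0]
R4 ← R4 − (1/3)·R2: [0, 0, 0]
R5 ← R5 + (2/3)·R2: [0, 0, 0]
2 nonzero rows, so rank(B) = 2.
B has 3 columns; by rank–nullity, nullity = 3 − 2 = 1.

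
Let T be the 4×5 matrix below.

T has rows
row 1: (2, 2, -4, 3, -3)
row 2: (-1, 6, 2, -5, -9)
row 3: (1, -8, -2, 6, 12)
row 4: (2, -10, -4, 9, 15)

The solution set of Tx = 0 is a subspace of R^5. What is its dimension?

3

Row reduce to echelon form.
R2 ← R2 + (1/2)·R1: [0, 7, 0, -7/2, -21/2]
R3 ← R3 − (1/2)·R1: [0, -9, 0, 9/2, 27/2]
R4 ← R4 − R1: [0, -12, 0, 6, 18]
R3 ← R3 + (9/7)·R2: [0, 0, 0, 0, 0]
R4 ← R4 + (12/7)·R2: [0, 0, 0, 0, 0]
2 nonzero rows, so rank(T) = 2.
T has 5 columns; by rank–nullity, nullity = 5 − 2 = 3.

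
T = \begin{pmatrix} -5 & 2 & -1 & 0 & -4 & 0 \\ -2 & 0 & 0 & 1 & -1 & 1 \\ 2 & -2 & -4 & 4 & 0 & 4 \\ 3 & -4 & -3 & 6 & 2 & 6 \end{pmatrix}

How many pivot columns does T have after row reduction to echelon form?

Row reduce to echelon form.
R2 ← R2 − (2/5)·R1: [0, -4/5, 2/5, 1, 3/5, 1]
R3 ← R3 + (2/5)·R1: [0, -6/5, -22/5, 4, -8/5, 4]
R4 ← R4 + (3/5)·R1: [0, -14/5, -18/5, 6, -2/5, 6]
R3 ← R3 − (3/2)·R2: [0, 0, -5, 5/2, -5/2, 5/2]
R4 ← R4 − (7/2)·R2: [0, 0, -5, 5/2, -5/2, 5/2]
R4 ← R4 − R3: [0, 0, 0, 0, 0, 0]
Echelon form has 3 nonzero rows, so rank(T) = 3.
Each nonzero row contributes one pivot column: 3 pivot columns.

3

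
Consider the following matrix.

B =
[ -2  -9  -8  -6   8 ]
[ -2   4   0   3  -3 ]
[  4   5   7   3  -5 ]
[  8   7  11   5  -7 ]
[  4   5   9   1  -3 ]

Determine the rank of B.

Row reduce to echelon form.
R2 ← R2 − R1: [0, 13, 8, 9, -11]
R3 ← R3 + (2)·R1: [0, -13, -9, -9, 11]
R4 ← R4 + (4)·R1: [0, -29, -21, -19, 25]
R5 ← R5 + (2)·R1: [0, -13, -7, -11, 13]
R3 ← R3 + R2: [0, 0, -1, 0, 0]
R4 ← R4 + (29/13)·R2: [0, 0, -41/13, 14/13, 6/13]
R5 ← R5 + R2: [0, 0, 1, -2, 2]
R4 ← R4 − (41/13)·R3: [0, 0, 0, 14/13, 6/13]
R5 ← R5 + R3: [0, 0, 0, -2, 2]
R5 ← R5 + (13/7)·R4: [0, 0, 0, 0, 20/7]
Echelon form has 5 nonzero rows, so rank(B) = 5.

5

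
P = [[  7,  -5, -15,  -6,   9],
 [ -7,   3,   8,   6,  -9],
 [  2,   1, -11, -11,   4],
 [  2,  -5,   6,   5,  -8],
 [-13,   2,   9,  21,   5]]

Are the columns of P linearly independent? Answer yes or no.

Row reduce P to echelon form.
R2 ← R2 + R1: [0, -2, -7, 0, 0]
R3 ← R3 − (2/7)·R1: [0, 17/7, -47/7, -65/7, 10/7]
R4 ← R4 − (2/7)·R1: [0, -25/7, 72/7, 47/7, -74/7]
R5 ← R5 + (13/7)·R1: [0, -51/7, -132/7, 69/7, 152/7]
R3 ← R3 + (17/14)·R2: [0, 0, -213/14, -65/7, 10/7]
R4 ← R4 − (25/14)·R2: [0, 0, 319/14, 47/7, -74/7]
R5 ← R5 − (51/14)·R2: [0, 0, 93/14, 69/7, 152/7]
R4 ← R4 + (319/213)·R3: [0, 0, 0, -1532/213, -1796/213]
R5 ← R5 + (31/71)·R3: [0, 0, 0, 412/71, 1586/71]
R5 ← R5 + (309/383)·R4: [0, 0, 0, 0, 5950/383]
5 pivots among 5 columns.
Every column is a pivot column, so the columns are linearly independent.

yes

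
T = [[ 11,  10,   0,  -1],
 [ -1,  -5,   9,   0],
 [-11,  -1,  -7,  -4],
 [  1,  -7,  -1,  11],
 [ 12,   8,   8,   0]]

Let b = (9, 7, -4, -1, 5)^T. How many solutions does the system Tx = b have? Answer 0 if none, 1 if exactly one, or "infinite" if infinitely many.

0

Row reduce the augmented matrix [T | b].
R2 ← R2 + (1/11)·R1: [0, -45/11, 9, -1/11, 86/11]
R3 ← R3 + R1: [0, 9, -7, -5, 5]
R4 ← R4 − (1/11)·R1: [0, -87/11, -1, 122/11, -20/11]
R5 ← R5 − (12/11)·R1: [0, -32/11, 8, 12/11, -53/11]
R3 ← R3 + (11/5)·R2: [0, 0, 64/5, -26/5, 111/5]
R4 ← R4 − (29/15)·R2: [0, 0, -92/5, 169/15, -254/15]
R5 ← R5 − (32/45)·R2: [0, 0, 8/5, 52/45, -467/45]
R4 ← R4 + (23/16)·R3: [0, 0, 0, 91/24, 719/48]
R5 ← R5 − (1/8)·R3: [0, 0, 0, 65/36, -947/72]
R5 ← R5 − (10/21)·R4: [0, 0, 0, 0, -142/7]
The echelon form has 5 nonzero rows; the last pivot sits in the augmented column, so rank(T) = 4 but rank([T|b]) = 5.
Since the ranks differ, the system is inconsistent.
It has no solutions.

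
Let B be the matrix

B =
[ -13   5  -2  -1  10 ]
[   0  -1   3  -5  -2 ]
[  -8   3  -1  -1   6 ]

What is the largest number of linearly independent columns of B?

Row reduce to echelon form.
R3 ← R3 − (8/13)·R1: [0, -1/13, 3/13, -5/13, -2/13]
R3 ← R3 − (1/13)·R2: [0, 0, 0, 0, 0]
Echelon form has 2 nonzero rows, so rank(B) = 2.
The rank gives the maximum number of linearly independent columns: 2.

2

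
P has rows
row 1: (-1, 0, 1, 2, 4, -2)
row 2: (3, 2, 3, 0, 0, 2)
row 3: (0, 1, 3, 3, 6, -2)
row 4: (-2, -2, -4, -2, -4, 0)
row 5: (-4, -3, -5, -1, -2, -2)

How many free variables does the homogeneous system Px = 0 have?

4

Row reduce to echelon form.
R2 ← R2 + (3)·R1: [0, 2, 6, 6, 12, -4]
R4 ← R4 − (2)·R1: [0, -2, -6, -6, -12, 4]
R5 ← R5 − (4)·R1: [0, -3, -9, -9, -18, 6]
R3 ← R3 − (1/2)·R2: [0, 0, 0, 0, 0, 0]
R4 ← R4 + R2: [0, 0, 0, 0, 0, 0]
R5 ← R5 + (3/2)·R2: [0, 0, 0, 0, 0, 0]
2 nonzero rows, so rank(P) = 2.
P has 6 columns; by rank–nullity, nullity = 6 − 2 = 4.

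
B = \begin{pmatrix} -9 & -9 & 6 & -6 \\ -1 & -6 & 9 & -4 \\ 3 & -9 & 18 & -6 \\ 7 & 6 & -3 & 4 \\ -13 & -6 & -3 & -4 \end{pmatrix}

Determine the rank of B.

Row reduce to echelon form.
R2 ← R2 − (1/9)·R1: [0, -5, 25/3, -10/3]
R3 ← R3 + (1/3)·R1: [0, -12, 20, -8]
R4 ← R4 + (7/9)·R1: [0, -1, 5/3, -2/3]
R5 ← R5 − (13/9)·R1: [0, 7, -35/3, 14/3]
R3 ← R3 − (12/5)·R2: [0, 0, 0, 0]
R4 ← R4 − (1/5)·R2: [0, 0, 0, 0]
R5 ← R5 + (7/5)·R2: [0, 0, 0, 0]
Echelon form has 2 nonzero rows, so rank(B) = 2.

2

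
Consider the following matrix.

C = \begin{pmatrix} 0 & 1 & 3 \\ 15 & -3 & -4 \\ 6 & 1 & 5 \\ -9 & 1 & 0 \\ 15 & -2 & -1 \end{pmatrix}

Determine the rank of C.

2

Row reduce to echelon form.
Swap R1 ↔ R2
R3 ← R3 − (2/5)·R1: [0, 11/5, 33/5]
R4 ← R4 + (3/5)·R1: [0, -4/5, -12/5]
R5 ← R5 − R1: [0, 1, 3]
R3 ← R3 − (11/5)·R2: [0, 0, 0]
R4 ← R4 + (4/5)·R2: [0, 0, 0]
R5 ← R5 − R2: [0, 0, 0]
Echelon form has 2 nonzero rows, so rank(C) = 2.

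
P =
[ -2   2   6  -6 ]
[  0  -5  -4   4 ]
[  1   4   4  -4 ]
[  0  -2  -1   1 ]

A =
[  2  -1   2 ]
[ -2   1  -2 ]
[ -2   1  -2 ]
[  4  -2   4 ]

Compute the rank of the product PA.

First compute PA:
[[-44,  22, -44],
 [ 34, -17,  34],
 [-30,  15, -30],
 [ 10,  -5,  10]]
Now row reduce the product.
R2 ← R2 + (17/22)·R1: [0, 0, 0]
R3 ← R3 − (15/22)·R1: [0, 0, 0]
R4 ← R4 + (5/22)·R1: [0, 0, 0]
1 nonzero row, so rank(PA) = 1.

1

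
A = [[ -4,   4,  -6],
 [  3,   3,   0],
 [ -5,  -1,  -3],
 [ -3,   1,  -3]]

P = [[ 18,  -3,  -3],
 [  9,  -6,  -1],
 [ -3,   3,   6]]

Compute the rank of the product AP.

2

First compute AP:
[[-18, -30, -28],
 [ 81, -27, -12],
 [-90,  12,  -2],
 [-36,  -6, -10]]
Now row reduce the product.
R2 ← R2 + (9/2)·R1: [0, -162, -138]
R3 ← R3 − (5)·R1: [0, 162, 138]
R4 ← R4 − (2)·R1: [0, 54, 46]
R3 ← R3 + R2: [0, 0, 0]
R4 ← R4 + (1/3)·R2: [0, 0, 0]
2 nonzero rows, so rank(AP) = 2.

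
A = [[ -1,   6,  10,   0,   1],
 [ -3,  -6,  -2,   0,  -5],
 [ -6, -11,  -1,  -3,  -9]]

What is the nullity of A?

2

Row reduce to echelon form.
R2 ← R2 − (3)·R1: [0, -24, -32, 0, -8]
R3 ← R3 − (6)·R1: [0, -47, -61, -3, -15]
R3 ← R3 − (47/24)·R2: [0, 0, 5/3, -3, 2/3]
3 nonzero rows, so rank(A) = 3.
A has 5 columns; by rank–nullity, nullity = 5 − 3 = 2.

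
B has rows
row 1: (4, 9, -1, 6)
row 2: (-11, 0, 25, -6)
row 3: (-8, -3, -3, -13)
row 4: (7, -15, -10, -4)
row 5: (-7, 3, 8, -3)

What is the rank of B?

Row reduce to echelon form.
R2 ← R2 + (11/4)·R1: [0, 99/4, 89/4, 21/2]
R3 ← R3 + (2)·R1: [0, 15, -5, -1]
R4 ← R4 − (7/4)·R1: [0, -123/4, -33/4, -29/2]
R5 ← R5 + (7/4)·R1: [0, 75/4, 25/4, 15/2]
R3 ← R3 − (20/33)·R2: [0, 0, -610/33, -81/11]
R4 ← R4 + (41/33)·R2: [0, 0, 640/33, -16/11]
R5 ← R5 − (25/33)·R2: [0, 0, -350/33, -5/11]
R4 ← R4 + (64/61)·R3: [0, 0, 0, -560/61]
R5 ← R5 − (35/61)·R3: [0, 0, 0, 230/61]
R5 ← R5 + (23/56)·R4: [0, 0, 0, 0]
Echelon form has 4 nonzero rows, so rank(B) = 4.

4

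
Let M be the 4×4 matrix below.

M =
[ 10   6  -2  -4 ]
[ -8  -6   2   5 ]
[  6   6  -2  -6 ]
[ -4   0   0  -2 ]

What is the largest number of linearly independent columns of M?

2

Row reduce to echelon form.
R2 ← R2 + (4/5)·R1: [0, -6/5, 2/5, 9/5]
R3 ← R3 − (3/5)·R1: [0, 12/5, -4/5, -18/5]
R4 ← R4 + (2/5)·R1: [0, 12/5, -4/5, -18/5]
R3 ← R3 + (2)·R2: [0, 0, 0, 0]
R4 ← R4 + (2)·R2: [0, 0, 0, 0]
Echelon form has 2 nonzero rows, so rank(M) = 2.
The rank gives the maximum number of linearly independent columns: 2.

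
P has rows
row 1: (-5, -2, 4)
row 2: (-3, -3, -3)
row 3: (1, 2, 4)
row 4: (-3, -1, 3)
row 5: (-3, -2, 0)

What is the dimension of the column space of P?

Row reduce to echelon form.
R2 ← R2 − (3/5)·R1: [0, -9/5, -27/5]
R3 ← R3 + (1/5)·R1: [0, 8/5, 24/5]
R4 ← R4 − (3/5)·R1: [0, 1/5, 3/5]
R5 ← R5 − (3/5)·R1: [0, -4/5, -12/5]
R3 ← R3 + (8/9)·R2: [0, 0, 0]
R4 ← R4 + (1/9)·R2: [0, 0, 0]
R5 ← R5 − (4/9)·R2: [0, 0, 0]
Echelon form has 2 nonzero rows, so rank(P) = 2.
The column space has dimension equal to the rank: 2.

2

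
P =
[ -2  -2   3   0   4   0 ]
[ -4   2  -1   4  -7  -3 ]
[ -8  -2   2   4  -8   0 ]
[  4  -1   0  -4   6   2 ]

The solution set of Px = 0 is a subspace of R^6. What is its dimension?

Row reduce to echelon form.
R2 ← R2 − (2)·R1: [0, 6, -7, 4, -15, -3]
R3 ← R3 − (4)·R1: [0, 6, -10, 4, -24, 0]
R4 ← R4 + (2)·R1: [0, -5, 6, -4, 14, 2]
R3 ← R3 − R2: [0, 0, -3, 0, -9, 3]
R4 ← R4 + (5/6)·R2: [0, 0, 1/6, -2/3, 3/2, -1/2]
R4 ← R4 + (1/18)·R3: [0, 0, 0, -2/3, 1, -1/3]
4 nonzero rows, so rank(P) = 4.
P has 6 columns; by rank–nullity, nullity = 6 − 4 = 2.

2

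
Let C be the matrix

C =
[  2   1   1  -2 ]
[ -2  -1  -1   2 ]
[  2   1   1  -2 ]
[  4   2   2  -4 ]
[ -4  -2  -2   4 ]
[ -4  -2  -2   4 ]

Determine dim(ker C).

Row reduce to echelon form.
R2 ← R2 + R1: [0, 0, 0, 0]
R3 ← R3 − R1: [0, 0, 0, 0]
R4 ← R4 − (2)·R1: [0, 0, 0, 0]
R5 ← R5 + (2)·R1: [0, 0, 0, 0]
R6 ← R6 + (2)·R1: [0, 0, 0, 0]
1 nonzero row, so rank(C) = 1.
C has 4 columns; by rank–nullity, nullity = 4 − 1 = 3.

3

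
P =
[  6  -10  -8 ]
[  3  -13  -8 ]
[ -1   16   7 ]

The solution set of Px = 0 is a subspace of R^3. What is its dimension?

0

Row reduce to echelon form.
R2 ← R2 − (1/2)·R1: [0, -8, -4]
R3 ← R3 + (1/6)·R1: [0, 43/3, 17/3]
R3 ← R3 + (43/24)·R2: [0, 0, -3/2]
3 nonzero rows, so rank(P) = 3.
P has 3 columns; by rank–nullity, nullity = 3 − 3 = 0.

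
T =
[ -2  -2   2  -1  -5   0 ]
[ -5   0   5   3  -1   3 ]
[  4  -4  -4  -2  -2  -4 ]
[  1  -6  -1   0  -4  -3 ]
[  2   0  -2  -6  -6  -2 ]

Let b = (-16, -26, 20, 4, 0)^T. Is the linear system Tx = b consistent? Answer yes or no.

yes

Row reduce the augmented matrix [T | b].
R2 ← R2 − (5/2)·R1: [0, 5, 0, 11/2, 23/2, 3, 14]
R3 ← R3 + (2)·R1: [0, -8, 0, -4, -12, -4, -12]
R4 ← R4 + (1/2)·R1: [0, -7, 0, -1/2, -13/2, -3, -4]
R5 ← R5 + R1: [0, -2, 0, -7, -11, -2, -16]
R3 ← R3 + (8/5)·R2: [0, 0, 0, 24/5, 32/5, 4/5, 52/5]
R4 ← R4 + (7/5)·R2: [0, 0, 0, 36/5, 48/5, 6/5, 78/5]
R5 ← R5 + (2/5)·R2: [0, 0, 0, -24/5, -32/5, -4/5, -52/5]
R4 ← R4 − (3/2)·R3: [0, 0, 0, 0, 0, 0, 0]
R5 ← R5 + R3: [0, 0, 0, 0, 0, 0, 0]
The echelon form has 3 nonzero rows, and every pivot lies in the first 6 columns, so rank(T) = rank([T|b]) = 3.
The system is consistent.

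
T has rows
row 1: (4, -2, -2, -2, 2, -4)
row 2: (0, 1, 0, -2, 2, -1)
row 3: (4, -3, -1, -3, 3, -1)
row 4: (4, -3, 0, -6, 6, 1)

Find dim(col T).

3

Row reduce to echelon form.
R3 ← R3 − R1: [0, -1, 1, -1, 1, 3]
R4 ← R4 − R1: [0, -1, 2, -4, 4, 5]
R3 ← R3 + R2: [0, 0, 1, -3, 3, 2]
R4 ← R4 + R2: [0, 0, 2, -6, 6, 4]
R4 ← R4 − (2)·R3: [0, 0, 0, 0, 0, 0]
Echelon form has 3 nonzero rows, so rank(T) = 3.
The column space has dimension equal to the rank: 3.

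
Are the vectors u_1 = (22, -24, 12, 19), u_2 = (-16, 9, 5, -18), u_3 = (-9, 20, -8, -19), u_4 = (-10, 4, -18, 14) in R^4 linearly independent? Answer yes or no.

yes

Form the matrix with these vectors as rows and row reduce.
R2 ← R2 + (8/11)·R1: [0, -93/11, 151/11, -46/11]
R3 ← R3 + (9/22)·R1: [0, 112/11, -34/11, -247/22]
R4 ← R4 + (5/11)·R1: [0, -76/11, -138/11, 249/11]
R3 ← R3 + (112/93)·R2: [0, 0, 1250/93, -3025/186]
R4 ← R4 − (76/93)·R2: [0, 0, -2210/93, 2423/93]
R4 ← R4 + (221/125)·R3: [0, 0, 0, -27/10]
4 nonzero rows, so the 4 vectors span a space of dimension 4.
Since 4 = 4, the vectors are linearly independent.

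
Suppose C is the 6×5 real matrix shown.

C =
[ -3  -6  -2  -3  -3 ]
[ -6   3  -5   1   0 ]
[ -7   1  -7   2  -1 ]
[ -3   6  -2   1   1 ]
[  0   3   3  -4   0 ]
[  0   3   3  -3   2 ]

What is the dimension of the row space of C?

Row reduce to echelon form.
R2 ← R2 − (2)·R1: [0, 15, -1, 7, 6]
R3 ← R3 − (7/3)·R1: [0, 15, -7/3, 9, 6]
R4 ← R4 − R1: [0, 12, 0, 4, 4]
R3 ← R3 − R2: [0, 0, -4/3, 2, 0]
R4 ← R4 − (4/5)·R2: [0, 0, 4/5, -8/5, -4/5]
R5 ← R5 − (1/5)·R2: [0, 0, 16/5, -27/5, -6/5]
R6 ← R6 − (1/5)·R2: [0, 0, 16/5, -22/5, 4/5]
R4 ← R4 + (3/5)·R3: [0, 0, 0, -2/5, -4/5]
R5 ← R5 + (12/5)·R3: [0, 0, 0, -3/5, -6/5]
R6 ← R6 + (12/5)·R3: [0, 0, 0, 2/5, 4/5]
R5 ← R5 − (3/2)·R4: [0, 0, 0, 0, 0]
R6 ← R6 + R4: [0, 0, 0, 0, 0]
Echelon form has 4 nonzero rows, so rank(C) = 4.
The row space has dimension equal to the rank: 4.

4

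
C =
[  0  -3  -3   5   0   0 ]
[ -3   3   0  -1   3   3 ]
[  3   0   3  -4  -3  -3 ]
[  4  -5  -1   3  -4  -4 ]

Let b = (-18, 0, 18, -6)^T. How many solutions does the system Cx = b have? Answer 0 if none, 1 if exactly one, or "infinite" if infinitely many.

infinite

Row reduce the augmented matrix [C | b].
Swap R1 ↔ R2
R3 ← R3 + R1: [0, 3, 3, -5, 0, 0, 18]
R4 ← R4 + (4/3)·R1: [0, -1, -1, 5/3, 0, 0, -6]
R3 ← R3 + R2: [0, 0, 0, 0, 0, 0, 0]
R4 ← R4 − (1/3)·R2: [0, 0, 0, 0, 0, 0, 0]
The echelon form has 2 nonzero rows, and every pivot lies in the first 6 columns, so rank(C) = rank([C|b]) = 2.
The system is consistent.
rank = 2 < 6 unknowns, so there are infinitely many solutions.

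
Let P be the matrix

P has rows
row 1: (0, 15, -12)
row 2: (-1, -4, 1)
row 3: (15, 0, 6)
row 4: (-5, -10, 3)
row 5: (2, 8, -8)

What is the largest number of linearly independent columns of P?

3

Row reduce to echelon form.
Swap R1 ↔ R2
R3 ← R3 + (15)·R1: [0, -60, 21]
R4 ← R4 − (5)·R1: [0, 10, -2]
R5 ← R5 + (2)·R1: [0, 0, -6]
R3 ← R3 + (4)·R2: [0, 0, -27]
R4 ← R4 − (2/3)·R2: [0, 0, 6]
R4 ← R4 + (2/9)·R3: [0, 0, 0]
R5 ← R5 − (2/9)·R3: [0, 0, 0]
Echelon form has 3 nonzero rows, so rank(P) = 3.
The rank gives the maximum number of linearly independent columns: 3.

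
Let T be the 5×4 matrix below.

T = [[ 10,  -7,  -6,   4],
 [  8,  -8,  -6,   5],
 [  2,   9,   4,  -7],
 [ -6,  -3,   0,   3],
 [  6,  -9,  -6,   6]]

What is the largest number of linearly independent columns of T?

Row reduce to echelon form.
R2 ← R2 − (4/5)·R1: [0, -12/5, -6/5, 9/5]
R3 ← R3 − (1/5)·R1: [0, 52/5, 26/5, -39/5]
R4 ← R4 + (3/5)·R1: [0, -36/5, -18/5, 27/5]
R5 ← R5 − (3/5)·R1: [0, -24/5, -12/5, 18/5]
R3 ← R3 + (13/3)·R2: [0, 0, 0, 0]
R4 ← R4 − (3)·R2: [0, 0, 0, 0]
R5 ← R5 − (2)·R2: [0, 0, 0, 0]
Echelon form has 2 nonzero rows, so rank(T) = 2.
The rank gives the maximum number of linearly independent columns: 2.

2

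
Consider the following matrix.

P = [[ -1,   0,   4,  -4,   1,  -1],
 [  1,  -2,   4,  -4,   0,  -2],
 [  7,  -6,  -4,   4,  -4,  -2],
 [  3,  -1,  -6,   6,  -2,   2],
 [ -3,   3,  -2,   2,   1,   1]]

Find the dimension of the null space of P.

Row reduce to echelon form.
R2 ← R2 + R1: [0, -2, 8, -8, 1, -3]
R3 ← R3 + (7)·R1: [0, -6, 24, -24, 3, -9]
R4 ← R4 + (3)·R1: [0, -1, 6, -6, 1, -1]
R5 ← R5 − (3)·R1: [0, 3, -14, 14, -2, 4]
R3 ← R3 − (3)·R2: [0, 0, 0, 0, 0, 0]
R4 ← R4 − (1/2)·R2: [0, 0, 2, -2, 1/2, 1/2]
R5 ← R5 + (3/2)·R2: [0, 0, -2, 2, -1/2, -1/2]
Swap R3 ↔ R4
R5 ← R5 + R3: [0, 0, 0, 0, 0, 0]
3 nonzero rows, so rank(P) = 3.
P has 6 columns; by rank–nullity, nullity = 6 − 3 = 3.

3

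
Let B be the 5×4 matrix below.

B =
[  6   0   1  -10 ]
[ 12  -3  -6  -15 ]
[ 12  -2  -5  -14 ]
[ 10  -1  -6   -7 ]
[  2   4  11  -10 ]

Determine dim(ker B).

1

Row reduce to echelon form.
R2 ← R2 − (2)·R1: [0, -3, -8, 5]
R3 ← R3 − (2)·R1: [0, -2, -7, 6]
R4 ← R4 − (5/3)·R1: [0, -1, -23/3, 29/3]
R5 ← R5 − (1/3)·R1: [0, 4, 32/3, -20/3]
R3 ← R3 − (2/3)·R2: [0, 0, -5/3, 8/3]
R4 ← R4 − (1/3)·R2: [0, 0, -5, 8]
R5 ← R5 + (4/3)·R2: [0, 0, 0, 0]
R4 ← R4 − (3)·R3: [0, 0, 0, 0]
3 nonzero rows, so rank(B) = 3.
B has 4 columns; by rank–nullity, nullity = 4 − 3 = 1.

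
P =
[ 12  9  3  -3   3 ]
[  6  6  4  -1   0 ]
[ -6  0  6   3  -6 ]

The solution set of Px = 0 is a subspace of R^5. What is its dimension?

3

Row reduce to echelon form.
R2 ← R2 − (1/2)·R1: [0, 3/2, 5/2, 1/2, -3/2]
R3 ← R3 + (1/2)·R1: [0, 9/2, 15/2, 3/2, -9/2]
R3 ← R3 − (3)·R2: [0, 0, 0, 0, 0]
2 nonzero rows, so rank(P) = 2.
P has 5 columns; by rank–nullity, nullity = 5 − 2 = 3.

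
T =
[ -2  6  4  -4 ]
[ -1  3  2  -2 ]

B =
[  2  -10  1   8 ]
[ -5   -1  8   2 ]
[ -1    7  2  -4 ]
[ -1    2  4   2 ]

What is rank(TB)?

1

First compute TB:
[[-34,  34,  38, -28],
 [-17,  17,  19, -14]]
Now row reduce the product.
R2 ← R2 − (1/2)·R1: [0, 0, 0, 0]
1 nonzero row, so rank(TB) = 1.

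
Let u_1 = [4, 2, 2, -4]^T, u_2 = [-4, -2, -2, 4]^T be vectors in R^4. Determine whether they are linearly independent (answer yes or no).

Form the matrix with these vectors as rows and row reduce.
R2 ← R2 + R1: [0, 0, 0, 0]
1 nonzero row, so the 2 vectors span a space of dimension 1.
Since 1 < 2, the vectors are linearly dependent.

no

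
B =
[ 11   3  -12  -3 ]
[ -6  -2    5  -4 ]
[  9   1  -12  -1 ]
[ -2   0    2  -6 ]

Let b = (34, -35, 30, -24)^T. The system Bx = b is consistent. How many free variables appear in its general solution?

1

Row reduce the augmented matrix [B | b].
R2 ← R2 + (6/11)·R1: [0, -4/11, -17/11, -62/11, -181/11]
R3 ← R3 − (9/11)·R1: [0, -16/11, -24/11, 16/11, 24/11]
R4 ← R4 + (2/11)·R1: [0, 6/11, -2/11, -72/11, -196/11]
R3 ← R3 − (4)·R2: [0, 0, 4, 24, 68]
R4 ← R4 + (3/2)·R2: [0, 0, -5/2, -15, -85/2]
R4 ← R4 + (5/8)·R3: [0, 0, 0, 0, 0]
The echelon form has 3 nonzero rows, and every pivot lies in the first 4 columns, so rank(B) = rank([B|b]) = 3.
The system is consistent.
Free variables = (unknowns) − (rank) = 4 − 3 = 1.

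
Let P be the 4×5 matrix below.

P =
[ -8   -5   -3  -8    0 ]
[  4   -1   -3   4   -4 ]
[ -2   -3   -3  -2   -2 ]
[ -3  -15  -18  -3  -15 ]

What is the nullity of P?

3

Row reduce to echelon form.
R2 ← R2 + (1/2)·R1: [0, -7/2, -9/2, 0, -4]
R3 ← R3 − (1/4)·R1: [0, -7/4, -9/4, 0, -2]
R4 ← R4 − (3/8)·R1: [0, -105/8, -135/8, 0, -15]
R3 ← R3 − (1/2)·R2: [0, 0, 0, 0, 0]
R4 ← R4 − (15/4)·R2: [0, 0, 0, 0, 0]
2 nonzero rows, so rank(P) = 2.
P has 5 columns; by rank–nullity, nullity = 5 − 2 = 3.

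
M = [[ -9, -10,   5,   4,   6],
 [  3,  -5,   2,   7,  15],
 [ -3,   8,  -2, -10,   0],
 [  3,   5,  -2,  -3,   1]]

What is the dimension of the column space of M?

3

Row reduce to echelon form.
R2 ← R2 + (1/3)·R1: [0, -25/3, 11/3, 25/3, 17]
R3 ← R3 − (1/3)·R1: [0, 34/3, -11/3, -34/3, -2]
R4 ← R4 + (1/3)·R1: [0, 5/3, -1/3, -5/3, 3]
R3 ← R3 + (34/25)·R2: [0, 0, 33/25, 0, 528/25]
R4 ← R4 + (1/5)·R2: [0, 0, 2/5, 0, 32/5]
R4 ← R4 − (10/33)·R3: [0, 0, 0, 0, 0]
Echelon form has 3 nonzero rows, so rank(M) = 3.
The column space has dimension equal to the rank: 3.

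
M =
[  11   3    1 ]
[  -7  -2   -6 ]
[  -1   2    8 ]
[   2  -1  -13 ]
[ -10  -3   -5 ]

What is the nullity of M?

Row reduce to echelon form.
R2 ← R2 + (7/11)·R1: [0, -1/11, -59/11]
R3 ← R3 + (1/11)·R1: [0, 25/11, 89/11]
R4 ← R4 − (2/11)·R1: [0, -17/11, -145/11]
R5 ← R5 + (10/11)·R1: [0, -3/11, -45/11]
R3 ← R3 + (25)·R2: [0, 0, -126]
R4 ← R4 − (17)·R2: [0, 0, 78]
R5 ← R5 − (3)·R2: [0, 0, 12]
R4 ← R4 + (13/21)·R3: [0, 0, 0]
R5 ← R5 + (2/21)·R3: [0, 0, 0]
3 nonzero rows, so rank(M) = 3.
M has 3 columns; by rank–nullity, nullity = 3 − 3 = 0.

0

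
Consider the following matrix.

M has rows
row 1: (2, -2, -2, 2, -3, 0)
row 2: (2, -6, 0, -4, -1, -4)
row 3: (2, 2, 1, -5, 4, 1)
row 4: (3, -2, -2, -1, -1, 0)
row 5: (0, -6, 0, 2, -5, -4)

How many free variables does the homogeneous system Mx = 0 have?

Row reduce to echelon form.
R2 ← R2 − R1: [0, -4, 2, -6, 2, -4]
R3 ← R3 − R1: [0, 4, 3, -7, 7, 1]
R4 ← R4 − (3/2)·R1: [0, 1, 1, -4, 7/2, 0]
R3 ← R3 + R2: [0, 0, 5, -13, 9, -3]
R4 ← R4 + (1/4)·R2: [0, 0, 3/2, -11/2, 4, -1]
R5 ← R5 − (3/2)·R2: [0, 0, -3, 11, -8, 2]
R4 ← R4 − (3/10)·R3: [0, 0, 0, -8/5, 13/10, -1/10]
R5 ← R5 + (3/5)·R3: [0, 0, 0, 16/5, -13/5, 1/5]
R5 ← R5 + (2)·R4: [0, 0, 0, 0, 0, 0]
4 nonzero rows, so rank(M) = 4.
M has 6 columns; by rank–nullity, nullity = 6 − 4 = 2.

2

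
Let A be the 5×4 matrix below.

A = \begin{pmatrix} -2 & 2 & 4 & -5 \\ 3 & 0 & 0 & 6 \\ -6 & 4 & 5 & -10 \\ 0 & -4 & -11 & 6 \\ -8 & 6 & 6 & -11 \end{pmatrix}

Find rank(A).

3

Row reduce to echelon form.
R2 ← R2 + (3/2)·R1: [0, 3, 6, -3/2]
R3 ← R3 − (3)·R1: [0, -2, -7, 5]
R5 ← R5 − (4)·R1: [0, -2, -10, 9]
R3 ← R3 + (2/3)·R2: [0, 0, -3, 4]
R4 ← R4 + (4/3)·R2: [0, 0, -3, 4]
R5 ← R5 + (2/3)·R2: [0, 0, -6, 8]
R4 ← R4 − R3: [0, 0, 0, 0]
R5 ← R5 − (2)·R3: [0, 0, 0, 0]
Echelon form has 3 nonzero rows, so rank(A) = 3.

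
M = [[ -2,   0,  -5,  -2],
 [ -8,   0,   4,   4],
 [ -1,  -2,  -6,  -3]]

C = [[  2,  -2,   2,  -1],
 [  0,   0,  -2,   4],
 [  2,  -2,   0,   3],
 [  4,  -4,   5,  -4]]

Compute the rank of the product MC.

First compute MC:
[[-22,  22, -14,  -5],
 [  8,  -8,   4,   4],
 [-26,  26, -13, -13]]
Now row reduce the product.
R2 ← R2 + (4/11)·R1: [0, 0, -12/11, 24/11]
R3 ← R3 − (13/11)·R1: [0, 0, 39/11, -78/11]
R3 ← R3 + (13/4)·R2: [0, 0, 0, 0]
2 nonzero rows, so rank(MC) = 2.

2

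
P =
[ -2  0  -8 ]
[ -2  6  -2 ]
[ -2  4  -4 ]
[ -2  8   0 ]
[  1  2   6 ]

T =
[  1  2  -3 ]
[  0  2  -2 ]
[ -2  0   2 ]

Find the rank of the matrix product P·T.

2

First compute PT:
[[ 14,  -4, -10],
 [  2,   8, -10],
 [  6,   4, -10],
 [ -2,  12, -10],
 [-11,   6,   5]]
Now row reduce the product.
R2 ← R2 − (1/7)·R1: [0, 60/7, -60/7]
R3 ← R3 − (3/7)·R1: [0, 40/7, -40/7]
R4 ← R4 + (1/7)·R1: [0, 80/7, -80/7]
R5 ← R5 + (11/14)·R1: [0, 20/7, -20/7]
R3 ← R3 − (2/3)·R2: [0, 0, 0]
R4 ← R4 − (4/3)·R2: [0, 0, 0]
R5 ← R5 − (1/3)·R2: [0, 0, 0]
2 nonzero rows, so rank(PT) = 2.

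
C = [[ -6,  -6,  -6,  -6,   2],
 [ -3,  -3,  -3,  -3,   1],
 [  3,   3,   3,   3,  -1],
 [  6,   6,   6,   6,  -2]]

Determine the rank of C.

1

Row reduce to echelon form.
R2 ← R2 − (1/2)·R1: [0, 0, 0, 0, 0]
R3 ← R3 + (1/2)·R1: [0, 0, 0, 0, 0]
R4 ← R4 + R1: [0, 0, 0, 0, 0]
Echelon form has 1 nonzero row, so rank(C) = 1.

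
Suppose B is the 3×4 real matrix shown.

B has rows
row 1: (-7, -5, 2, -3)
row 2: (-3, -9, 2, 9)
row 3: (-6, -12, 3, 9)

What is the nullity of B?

Row reduce to echelon form.
R2 ← R2 − (3/7)·R1: [0, -48/7, 8/7, 72/7]
R3 ← R3 − (6/7)·R1: [0, -54/7, 9/7, 81/7]
R3 ← R3 − (9/8)·R2: [0, 0, 0, 0]
2 nonzero rows, so rank(B) = 2.
B has 4 columns; by rank–nullity, nullity = 4 − 2 = 2.

2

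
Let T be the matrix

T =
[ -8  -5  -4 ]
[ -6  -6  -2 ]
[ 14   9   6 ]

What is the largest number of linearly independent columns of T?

Row reduce to echelon form.
R2 ← R2 − (3/4)·R1: [0, -9/4, 1]
R3 ← R3 + (7/4)·R1: [0, 1/4, -1]
R3 ← R3 + (1/9)·R2: [0, 0, -8/9]
Echelon form has 3 nonzero rows, so rank(T) = 3.
The rank gives the maximum number of linearly independent columns: 3.

3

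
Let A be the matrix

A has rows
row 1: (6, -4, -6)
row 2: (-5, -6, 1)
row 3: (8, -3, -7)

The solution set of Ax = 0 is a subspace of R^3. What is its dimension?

Row reduce to echelon form.
R2 ← R2 + (5/6)·R1: [0, -28/3, -4]
R3 ← R3 − (4/3)·R1: [0, 7/3, 1]
R3 ← R3 + (1/4)·R2: [0, 0, 0]
2 nonzero rows, so rank(A) = 2.
A has 3 columns; by rank–nullity, nullity = 3 − 2 = 1.

1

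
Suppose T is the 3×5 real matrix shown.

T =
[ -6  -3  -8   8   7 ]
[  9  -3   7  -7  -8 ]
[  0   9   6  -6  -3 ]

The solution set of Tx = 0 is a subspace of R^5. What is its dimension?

3

Row reduce to echelon form.
R2 ← R2 + (3/2)·R1: [0, -15/2, -5, 5, 5/2]
R3 ← R3 + (6/5)·R2: [0, 0, 0, 0, 0]
2 nonzero rows, so rank(T) = 2.
T has 5 columns; by rank–nullity, nullity = 5 − 2 = 3.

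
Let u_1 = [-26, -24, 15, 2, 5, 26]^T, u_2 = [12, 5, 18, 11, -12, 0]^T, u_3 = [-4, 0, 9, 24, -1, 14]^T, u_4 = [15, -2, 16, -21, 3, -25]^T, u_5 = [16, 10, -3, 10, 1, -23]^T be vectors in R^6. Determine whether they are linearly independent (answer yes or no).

yes

Form the matrix with these vectors as rows and row reduce.
R2 ← R2 + (6/13)·R1: [0, -79/13, 324/13, 155/13, -126/13, 12]
R3 ← R3 − (2/13)·R1: [0, 48/13, 87/13, 308/13, -23/13, 10]
R4 ← R4 + (15/26)·R1: [0, -206/13, 641/26, -258/13, 153/26, -10]
R5 ← R5 + (8/13)·R1: [0, -62/13, 81/13, 146/13, 53/13, -7]
R3 ← R3 + (48/79)·R2: [0, 0, 1725/79, 2444/79, -605/79, 1366/79]
R4 ← R4 − (206/79)·R2: [0, 0, -6373/158, -4024/79, 4923/158, -3262/79]
R5 ← R5 − (62/79)·R2: [0, 0, -1053/79, 148/79, 923/79, -1297/79]
R4 ← R4 + (6373/3450)·R3: [0, 0, 0, 10714/1725, 5869/345, -16129/1725]
R5 ← R5 + (351/575)·R3: [0, 0, 0, 11936/575, 806/115, -3371/575]
R5 ← R5 − (17904/5357)·R4: [0, 0, 0, 0, -267030/5357, 135999/5357]
5 nonzero rows, so the 5 vectors span a space of dimension 5.
Since 5 = 5, the vectors are linearly independent.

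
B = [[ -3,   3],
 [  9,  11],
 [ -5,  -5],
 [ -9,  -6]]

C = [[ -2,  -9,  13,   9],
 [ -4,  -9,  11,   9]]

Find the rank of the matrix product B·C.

First compute BC:
[[ -6,   0,  -6,   0],
 [-62, -180, 238, 180],
 [ 30,  90, -120, -90],
 [ 42, 135, -183, -135]]
Now row reduce the product.
R2 ← R2 − (31/3)·R1: [0, -180, 300, 180]
R3 ← R3 + (5)·R1: [0, 90, -150, -90]
R4 ← R4 + (7)·R1: [0, 135, -225, -135]
R3 ← R3 + (1/2)·R2: [0, 0, 0, 0]
R4 ← R4 + (3/4)·R2: [0, 0, 0, 0]
2 nonzero rows, so rank(BC) = 2.

2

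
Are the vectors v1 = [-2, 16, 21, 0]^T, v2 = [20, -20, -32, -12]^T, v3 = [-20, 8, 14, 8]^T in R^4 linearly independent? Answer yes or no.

yes

Form the matrix with these vectors as rows and row reduce.
R2 ← R2 + (10)·R1: [0, 140, 178, -12]
R3 ← R3 − (10)·R1: [0, -152, -196, 8]
R3 ← R3 + (38/35)·R2: [0, 0, -96/35, -176/35]
3 nonzero rows, so the 3 vectors span a space of dimension 3.
Since 3 = 3, the vectors are linearly independent.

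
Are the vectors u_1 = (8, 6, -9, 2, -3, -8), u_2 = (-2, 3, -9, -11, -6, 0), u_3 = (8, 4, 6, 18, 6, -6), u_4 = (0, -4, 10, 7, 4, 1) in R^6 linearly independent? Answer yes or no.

Form the matrix with these vectors as rows and row reduce.
R2 ← R2 + (1/4)·R1: [0, 9/2, -45/4, -21/2, -27/4, -2]
R3 ← R3 − R1: [0, -2, 15, 16, 9, 2]
R3 ← R3 + (4/9)·R2: [0, 0, 10, 34/3, 6, 10/9]
R4 ← R4 + (8/9)·R2: [0, 0, 0, -7/3, -2, -7/9]
4 nonzero rows, so the 4 vectors span a space of dimension 4.
Since 4 = 4, the vectors are linearly independent.

yes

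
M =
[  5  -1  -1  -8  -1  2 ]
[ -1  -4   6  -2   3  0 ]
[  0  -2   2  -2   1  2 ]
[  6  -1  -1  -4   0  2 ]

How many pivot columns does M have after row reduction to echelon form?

4

Row reduce to echelon form.
R2 ← R2 + (1/5)·R1: [0, -21/5, 29/5, -18/5, 14/5, 2/5]
R4 ← R4 − (6/5)·R1: [0, 1/5, 1/5, 28/5, 6/5, -2/5]
R3 ← R3 − (10/21)·R2: [0, 0, -16/21, -2/7, -1/3, 38/21]
R4 ← R4 + (1/21)·R2: [0, 0, 10/21, 38/7, 4/3, -8/21]
R4 ← R4 + (5/8)·R3: [0, 0, 0, 21/4, 9/8, 3/4]
Echelon form has 4 nonzero rows, so rank(M) = 4.
Each nonzero row contributes one pivot column: 4 pivot columns.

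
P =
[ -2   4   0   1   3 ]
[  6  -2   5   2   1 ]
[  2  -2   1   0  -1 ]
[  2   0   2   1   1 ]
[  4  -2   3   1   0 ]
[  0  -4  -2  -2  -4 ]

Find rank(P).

2

Row reduce to echelon form.
R2 ← R2 + (3)·R1: [0, 10, 5, 5, 10]
R3 ← R3 + R1: [0, 2, 1, 1, 2]
R4 ← R4 + R1: [0, 4, 2, 2, 4]
R5 ← R5 + (2)·R1: [0, 6, 3, 3, 6]
R3 ← R3 − (1/5)·R2: [0, 0, 0, 0, 0]
R4 ← R4 − (2/5)·R2: [0, 0, 0, 0, 0]
R5 ← R5 − (3/5)·R2: [0, 0, 0, 0, 0]
R6 ← R6 + (2/5)·R2: [0, 0, 0, 0, 0]
Echelon form has 2 nonzero rows, so rank(P) = 2.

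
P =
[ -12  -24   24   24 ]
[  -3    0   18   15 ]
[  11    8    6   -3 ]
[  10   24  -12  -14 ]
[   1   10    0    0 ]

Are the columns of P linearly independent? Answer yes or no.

Row reduce P to echelon form.
R2 ← R2 − (1/4)·R1: [0, 6, 12, 9]
R3 ← R3 + (11/12)·R1: [0, -14, 28, 19]
R4 ← R4 + (5/6)·R1: [0, 4, 8, 6]
R5 ← R5 + (1/12)·R1: [0, 8, 2, 2]
R3 ← R3 + (7/3)·R2: [0, 0, 56, 40]
R4 ← R4 − (2/3)·R2: [0, 0, 0, 0]
R5 ← R5 − (4/3)·R2: [0, 0, -14, -10]
R5 ← R5 + (1/4)·R3: [0, 0, 0, 0]
3 pivots among 4 columns.
Only 3 < 4 pivot columns, so the columns are linearly dependent.

no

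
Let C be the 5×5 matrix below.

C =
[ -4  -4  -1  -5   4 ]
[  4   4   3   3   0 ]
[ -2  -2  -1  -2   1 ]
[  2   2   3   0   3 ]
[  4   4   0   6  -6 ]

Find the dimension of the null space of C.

Row reduce to echelon form.
R2 ← R2 + R1: [0, 0, 2, -2, 4]
R3 ← R3 − (1/2)·R1: [0, 0, -1/2, 1/2, -1]
R4 ← R4 + (1/2)·R1: [0, 0, 5/2, -5/2, 5]
R5 ← R5 + R1: [0, 0, -1, 1, -2]
R3 ← R3 + (1/4)·R2: [0, 0, 0, 0, 0]
R4 ← R4 − (5/4)·R2: [0, 0, 0, 0, 0]
R5 ← R5 + (1/2)·R2: [0, 0, 0, 0, 0]
2 nonzero rows, so rank(C) = 2.
C has 5 columns; by rank–nullity, nullity = 5 − 2 = 3.

3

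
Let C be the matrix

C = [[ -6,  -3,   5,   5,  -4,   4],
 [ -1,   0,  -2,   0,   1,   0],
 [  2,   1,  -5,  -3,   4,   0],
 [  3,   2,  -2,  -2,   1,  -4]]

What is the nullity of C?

Row reduce to echelon form.
R2 ← R2 − (1/6)·R1: [0, 1/2, -17/6, -5/6, 5/3, -2/3]
R3 ← R3 + (1/3)·R1: [0, 0, -10/3, -4/3, 8/3, 4/3]
R4 ← R4 + (1/2)·R1: [0, 1/2, 1/2, 1/2, -1, -2]
R4 ← R4 − R2: [0, 0, 10/3, 4/3, -8/3, -4/3]
R4 ← R4 + R3: [0, 0, 0, 0, 0, 0]
3 nonzero rows, so rank(C) = 3.
C has 6 columns; by rank–nullity, nullity = 6 − 3 = 3.

3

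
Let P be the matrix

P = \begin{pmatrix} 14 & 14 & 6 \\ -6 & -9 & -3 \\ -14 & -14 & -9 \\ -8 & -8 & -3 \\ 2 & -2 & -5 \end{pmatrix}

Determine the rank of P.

3

Row reduce to echelon form.
R2 ← R2 + (3/7)·R1: [0, -3, -3/7]
R3 ← R3 + R1: [0, 0, -3]
R4 ← R4 + (4/7)·R1: [0, 0, 3/7]
R5 ← R5 − (1/7)·R1: [0, -4, -41/7]
R5 ← R5 − (4/3)·R2: [0, 0, -37/7]
R4 ← R4 + (1/7)·R3: [0, 0, 0]
R5 ← R5 − (37/21)·R3: [0, 0, 0]
Echelon form has 3 nonzero rows, so rank(P) = 3.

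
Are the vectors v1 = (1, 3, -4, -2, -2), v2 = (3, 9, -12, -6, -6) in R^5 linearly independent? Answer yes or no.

no

Form the matrix with these vectors as rows and row reduce.
R2 ← R2 − (3)·R1: [0, 0, 0, 0, 0]
1 nonzero row, so the 2 vectors span a space of dimension 1.
Since 1 < 2, the vectors are linearly dependent.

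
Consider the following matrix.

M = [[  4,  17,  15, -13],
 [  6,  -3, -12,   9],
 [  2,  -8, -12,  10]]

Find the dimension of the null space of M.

1

Row reduce to echelon form.
R2 ← R2 − (3/2)·R1: [0, -57/2, -69/2, 57/2]
R3 ← R3 − (1/2)·R1: [0, -33/2, -39/2, 33/2]
R3 ← R3 − (11/19)·R2: [0, 0, 9/19, 0]
3 nonzero rows, so rank(M) = 3.
M has 4 columns; by rank–nullity, nullity = 4 − 3 = 1.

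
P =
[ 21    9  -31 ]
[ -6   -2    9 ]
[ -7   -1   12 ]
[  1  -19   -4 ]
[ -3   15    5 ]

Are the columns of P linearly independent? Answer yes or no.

yes

Row reduce P to echelon form.
R2 ← R2 + (2/7)·R1: [0, 4/7, 1/7]
R3 ← R3 + (1/3)·R1: [0, 2, 5/3]
R4 ← R4 − (1/21)·R1: [0, -136/7, -53/21]
R5 ← R5 + (1/7)·R1: [0, 114/7, 4/7]
R3 ← R3 − (7/2)·R2: [0, 0, 7/6]
R4 ← R4 + (34)·R2: [0, 0, 7/3]
R5 ← R5 − (57/2)·R2: [0, 0, -7/2]
R4 ← R4 − (2)·R3: [0, 0, 0]
R5 ← R5 + (3)·R3: [0, 0, 0]
3 pivots among 3 columns.
Every column is a pivot column, so the columns are linearly independent.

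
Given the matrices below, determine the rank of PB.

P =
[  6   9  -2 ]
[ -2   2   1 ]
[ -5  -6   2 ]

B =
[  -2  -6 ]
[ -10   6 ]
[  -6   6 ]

First compute PB:
[[-90,   6],
 [-22,  30],
 [ 58,   6]]
Now row reduce the product.
R2 ← R2 − (11/45)·R1: [0, 428/15]
R3 ← R3 + (29/45)·R1: [0, 148/15]
R3 ← R3 − (37/107)·R2: [0, 0]
2 nonzero rows, so rank(PB) = 2.

2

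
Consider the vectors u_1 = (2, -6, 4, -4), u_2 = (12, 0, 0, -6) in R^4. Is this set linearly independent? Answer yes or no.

yes

Form the matrix with these vectors as rows and row reduce.
R2 ← R2 − (6)·R1: [0, 36, -24, 18]
2 nonzero rows, so the 2 vectors span a space of dimension 2.
Since 2 = 2, the vectors are linearly independent.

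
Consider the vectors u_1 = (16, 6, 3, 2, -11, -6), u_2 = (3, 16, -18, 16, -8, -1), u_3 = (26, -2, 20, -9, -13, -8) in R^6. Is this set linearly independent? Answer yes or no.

yes

Form the matrix with these vectors as rows and row reduce.
R2 ← R2 − (3/16)·R1: [0, 119/8, -297/16, 125/8, -95/16, 1/8]
R3 ← R3 − (13/8)·R1: [0, -47/4, 121/8, -49/4, 39/8, 7/4]
R3 ← R3 + (94/119)·R2: [0, 0, 55/119, 11/119, 22/119, 220/119]
3 nonzero rows, so the 3 vectors span a space of dimension 3.
Since 3 = 3, the vectors are linearly independent.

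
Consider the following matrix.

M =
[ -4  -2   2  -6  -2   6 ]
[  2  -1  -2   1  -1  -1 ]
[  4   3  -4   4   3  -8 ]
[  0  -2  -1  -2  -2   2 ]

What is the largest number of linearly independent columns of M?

Row reduce to echelon form.
R2 ← R2 + (1/2)·R1: [0, -2, -1, -2, -2, 2]
R3 ← R3 + R1: [0, 1, -2, -2, 1, -2]
R3 ← R3 + (1/2)·R2: [0, 0, -5/2, -3, 0, -1]
R4 ← R4 − R2: [0, 0, 0, 0, 0, 0]
Echelon form has 3 nonzero rows, so rank(M) = 3.
The rank gives the maximum number of linearly independent columns: 3.

3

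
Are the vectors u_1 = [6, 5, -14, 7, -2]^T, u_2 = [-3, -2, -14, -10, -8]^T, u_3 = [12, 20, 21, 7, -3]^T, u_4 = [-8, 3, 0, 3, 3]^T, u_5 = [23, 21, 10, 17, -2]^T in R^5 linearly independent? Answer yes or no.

Form the matrix with these vectors as rows and row reduce.
R2 ← R2 + (1/2)·R1: [0, 1/2, -21, -13/2, -9]
R3 ← R3 − (2)·R1: [0, 10, 49, -7, 1]
R4 ← R4 + (4/3)·R1: [0, 29/3, -56/3, 37/3, 1/3]
R5 ← R5 − (23/6)·R1: [0, 11/6, 191/3, -59/6, 17/3]
R3 ← R3 − (20)·R2: [0, 0, 469, 123, 181]
R4 ← R4 − (58/3)·R2: [0, 0, 1162/3, 138, 523/3]
R5 ← R5 − (11/3)·R2: [0, 0, 422/3, 14, 116/3]
R4 ← R4 − (166/201)·R3: [0, 0, 0, 2440/67, 1665/67]
R5 ← R5 − (422/1407)·R3: [0, 0, 0, -10736/469, -7326/469]
R5 ← R5 + (22/35)·R4: [0, 0, 0, 0, 0]
4 nonzero rows, so the 5 vectors span a space of dimension 4.
Since 4 < 5, the vectors are linearly dependent.

no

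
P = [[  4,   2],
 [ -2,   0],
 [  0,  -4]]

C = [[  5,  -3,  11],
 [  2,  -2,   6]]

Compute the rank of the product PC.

First compute PC:
[[ 24, -16,  56],
 [-10,   6, -22],
 [ -8,   8, -24]]
Now row reduce the product.
R2 ← R2 + (5/12)·R1: [0, -2/3, 4/3]
R3 ← R3 + (1/3)·R1: [0, 8/3, -16/3]
R3 ← R3 + (4)·R2: [0, 0, 0]
2 nonzero rows, so rank(PC) = 2.

2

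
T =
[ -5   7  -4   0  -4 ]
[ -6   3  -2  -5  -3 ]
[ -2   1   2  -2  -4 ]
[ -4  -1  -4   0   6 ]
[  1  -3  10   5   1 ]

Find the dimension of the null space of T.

Row reduce to echelon form.
R2 ← R2 − (6/5)·R1: [0, -27/5, 14/5, -5, 9/5]
R3 ← R3 − (2/5)·R1: [0, -9/5, 18/5, -2, -12/5]
R4 ← R4 − (4/5)·R1: [0, -33/5, -4/5, 0, 46/5]
R5 ← R5 + (1/5)·R1: [0, -8/5, 46/5, 5, 1/5]
R3 ← R3 − (1/3)·R2: [0, 0, 8/3, -1/3, -3]
R4 ← R4 − (11/9)·R2: [0, 0, -38/9, 55/9, 7]
R5 ← R5 − (8/27)·R2: [0, 0, 226/27, 175/27, -1/3]
R4 ← R4 + (19/12)·R3: [0, 0, 0, 67/12, 9/4]
R5 ← R5 − (113/36)·R3: [0, 0, 0, 271/36, 109/12]
R5 ← R5 − (271/201)·R4: [0, 0, 0, 0, 1216/201]
5 nonzero rows, so rank(T) = 5.
T has 5 columns; by rank–nullity, nullity = 5 − 5 = 0.

0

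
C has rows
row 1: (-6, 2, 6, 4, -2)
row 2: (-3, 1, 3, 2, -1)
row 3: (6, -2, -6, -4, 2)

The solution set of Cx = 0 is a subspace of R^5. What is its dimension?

Row reduce to echelon form.
R2 ← R2 − (1/2)·R1: [0, 0, 0, 0, 0]
R3 ← R3 + R1: [0, 0, 0, 0, 0]
1 nonzero row, so rank(C) = 1.
C has 5 columns; by rank–nullity, nullity = 5 − 1 = 4.

4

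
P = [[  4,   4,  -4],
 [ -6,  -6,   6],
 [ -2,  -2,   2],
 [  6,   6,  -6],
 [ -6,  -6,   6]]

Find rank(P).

1

Row reduce to echelon form.
R2 ← R2 + (3/2)·R1: [0, 0, 0]
R3 ← R3 + (1/2)·R1: [0, 0, 0]
R4 ← R4 − (3/2)·R1: [0, 0, 0]
R5 ← R5 + (3/2)·R1: [0, 0, 0]
Echelon form has 1 nonzero row, so rank(P) = 1.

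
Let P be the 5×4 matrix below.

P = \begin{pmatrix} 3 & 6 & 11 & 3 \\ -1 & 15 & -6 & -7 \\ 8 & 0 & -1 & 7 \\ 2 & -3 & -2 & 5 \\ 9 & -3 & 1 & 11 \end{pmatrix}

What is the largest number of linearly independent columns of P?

4

Row reduce to echelon form.
R2 ← R2 + (1/3)·R1: [0, 17, -7/3, -6]
R3 ← R3 − (8/3)·R1: [0, -16, -91/3, -1]
R4 ← R4 − (2/3)·R1: [0, -7, -28/3, 3]
R5 ← R5 − (3)·R1: [0, -21, -32, 2]
R3 ← R3 + (16/17)·R2: [0, 0, -553/17, -113/17]
R4 ← R4 + (7/17)·R2: [0, 0, -175/17, 9/17]
R5 ← R5 + (21/17)·R2: [0, 0, -593/17, -92/17]
R4 ← R4 − (25/79)·R3: [0, 0, 0, 208/79]
R5 ← R5 − (593/553)·R3: [0, 0, 0, 949/553]
R5 ← R5 − (73/112)·R4: [0, 0, 0, 0]
Echelon form has 4 nonzero rows, so rank(P) = 4.
The rank gives the maximum number of linearly independent columns: 4.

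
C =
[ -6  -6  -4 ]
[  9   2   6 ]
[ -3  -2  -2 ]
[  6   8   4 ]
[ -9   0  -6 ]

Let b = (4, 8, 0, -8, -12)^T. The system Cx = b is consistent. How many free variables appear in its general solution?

1

Row reduce the augmented matrix [C | b].
R2 ← R2 + (3/2)·R1: [0, -7, 0, 14]
R3 ← R3 − (1/2)·R1: [0, 1, 0, -2]
R4 ← R4 + R1: [0, 2, 0, -4]
R5 ← R5 − (3/2)·R1: [0, 9, 0, -18]
R3 ← R3 + (1/7)·R2: [0, 0, 0, 0]
R4 ← R4 + (2/7)·R2: [0, 0, 0, 0]
R5 ← R5 + (9/7)·R2: [0, 0, 0, 0]
The echelon form has 2 nonzero rows, and every pivot lies in the first 3 columns, so rank(C) = rank([C|b]) = 2.
The system is consistent.
Free variables = (unknowns) − (rank) = 3 − 2 = 1.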